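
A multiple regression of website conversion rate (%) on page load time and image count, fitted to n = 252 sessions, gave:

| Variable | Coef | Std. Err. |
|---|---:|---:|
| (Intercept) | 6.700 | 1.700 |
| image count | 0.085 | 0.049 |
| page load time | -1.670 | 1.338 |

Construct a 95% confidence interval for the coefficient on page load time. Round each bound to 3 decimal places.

Read off: b = -1.670, SE = 1.338 for page load time.
df = n − k − 1 = 252 − 2 − 1 = 249.
t* = t_{0.025, 249} = 1.969537.
Margin = t* × SE = 1.969537 × 1.338 = 2.63524.
CI: -1.670 ± 2.63524 → (-4.305, 0.965).

(-4.305, 0.965)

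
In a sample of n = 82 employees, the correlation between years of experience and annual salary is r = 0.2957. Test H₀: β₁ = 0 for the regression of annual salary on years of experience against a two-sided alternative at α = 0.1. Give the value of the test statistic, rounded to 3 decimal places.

t = 2.769

t = r·√(n − 2)/√(1 − r²) = 0.2957·√80/√0.912562 = 2.769.
df = n − 2 = 80.
Two-sided p ≈ 0.0070, which is < 0.1, so reject H₀.
There is evidence of a linear association between years of experience and annual salary.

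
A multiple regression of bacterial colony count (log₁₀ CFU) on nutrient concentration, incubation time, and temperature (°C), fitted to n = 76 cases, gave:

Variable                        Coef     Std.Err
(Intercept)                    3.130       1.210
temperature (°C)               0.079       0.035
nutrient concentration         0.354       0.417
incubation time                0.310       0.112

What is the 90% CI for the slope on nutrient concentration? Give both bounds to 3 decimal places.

(-0.341, 1.049)

Read off: b = 0.354, SE = 0.417 for nutrient concentration.
df = n − k − 1 = 76 − 3 − 1 = 72.
t* = t_{0.05, 72} = 1.666294.
Margin = t* × SE = 1.666294 × 0.417 = 0.69484.
CI: 0.354 ± 0.69484 → (-0.341, 1.049).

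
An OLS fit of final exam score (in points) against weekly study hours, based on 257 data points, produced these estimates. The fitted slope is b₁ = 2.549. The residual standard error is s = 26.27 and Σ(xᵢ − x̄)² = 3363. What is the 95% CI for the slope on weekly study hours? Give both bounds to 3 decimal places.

(1.657, 3.441)

SE(b₁) = s/√Sₓₓ = 26.27/√3363 = 0.452998.
df = n − 2 = 255.
t* = t_{0.025, 255} = 1.969311.
Margin = t* × SE = 1.969311 × 0.452998 = 0.89209.
CI: 2.549 ± 0.89209 → (1.657, 3.441).
With 95% confidence, each one-unit increase in weekly study hours is associated with a change of between 1.657 and 3.441 points in final exam score.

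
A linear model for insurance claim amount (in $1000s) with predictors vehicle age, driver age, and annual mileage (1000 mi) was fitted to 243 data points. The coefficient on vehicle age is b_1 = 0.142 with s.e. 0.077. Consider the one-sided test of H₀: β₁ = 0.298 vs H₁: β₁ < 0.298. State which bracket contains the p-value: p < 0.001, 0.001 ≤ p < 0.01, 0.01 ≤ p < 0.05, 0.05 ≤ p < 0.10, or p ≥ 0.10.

t = (0.142 − 0.298) / 0.077 = -2.026.
df = n − k − 1 = 243 − 3 − 1 = 239.
One-sided p = P(T_{239} < t) ≈ 0.0219.
So 0.01 ≤ p < 0.05.

0.01 ≤ p < 0.05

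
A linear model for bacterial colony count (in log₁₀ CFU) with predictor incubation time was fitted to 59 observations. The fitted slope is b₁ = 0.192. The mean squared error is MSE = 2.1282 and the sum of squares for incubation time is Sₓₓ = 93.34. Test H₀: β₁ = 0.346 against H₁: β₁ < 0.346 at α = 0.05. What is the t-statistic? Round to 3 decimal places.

t = -1.020

SE(b₁) = √(MSE/Sₓₓ) = √(2.1282/93.34) = 0.150998.
t = (0.192 − 0.346) / 0.150998 = -1.020.
df = n − 2 = 57.
One-sided p ≈ 0.1560, which is ≥ 0.05, so fail to reject H₀.
The data do not give significant evidence that the true slope on incubation time is below 0.346 log₁₀ CFU per unit.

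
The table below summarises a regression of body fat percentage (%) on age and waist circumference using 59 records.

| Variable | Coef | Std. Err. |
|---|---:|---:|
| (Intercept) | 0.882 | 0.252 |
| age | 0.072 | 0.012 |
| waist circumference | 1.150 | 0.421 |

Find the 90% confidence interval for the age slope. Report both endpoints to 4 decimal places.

(0.0519, 0.0921)

Read off: b = 0.072, SE = 0.012 for age.
df = n − k − 1 = 59 − 2 − 1 = 56.
t* = t_{0.05, 56} = 1.672522.
Margin = t* × SE = 1.672522 × 0.012 = 0.020070.
CI: 0.072 ± 0.020070 → (0.0519, 0.0921).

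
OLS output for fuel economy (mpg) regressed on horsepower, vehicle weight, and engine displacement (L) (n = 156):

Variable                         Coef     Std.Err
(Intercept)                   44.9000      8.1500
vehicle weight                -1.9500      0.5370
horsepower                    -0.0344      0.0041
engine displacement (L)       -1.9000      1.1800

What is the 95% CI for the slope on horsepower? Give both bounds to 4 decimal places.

(-0.0425, -0.0263)

Read off: b = -0.0344, SE = 0.0041 for horsepower.
df = n − k − 1 = 156 − 3 − 1 = 152.
t* = t_{0.025, 152} = 1.975694.
Margin = t* × SE = 1.975694 × 0.0041 = 0.008100.
CI: -0.0344 ± 0.008100 → (-0.0425, -0.0263).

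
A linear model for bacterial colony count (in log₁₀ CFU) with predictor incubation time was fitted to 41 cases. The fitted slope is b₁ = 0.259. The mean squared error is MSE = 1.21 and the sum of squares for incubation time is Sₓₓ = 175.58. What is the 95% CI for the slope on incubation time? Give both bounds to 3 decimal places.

SE(b₁) = √(MSE/Sₓₓ) = √(1.21/175.58) = 0.0830147.
df = n − 2 = 39.
t* = t_{0.025, 39} = 2.022691.
Margin = t* × SE = 2.022691 × 0.0830147 = 0.16791.
CI: 0.259 ± 0.16791 → (0.091, 0.427).
With 95% confidence, each one-unit increase in incubation time is associated with a change of between 0.091 and 0.427 log₁₀ CFU in bacterial colony count.

(0.091, 0.427)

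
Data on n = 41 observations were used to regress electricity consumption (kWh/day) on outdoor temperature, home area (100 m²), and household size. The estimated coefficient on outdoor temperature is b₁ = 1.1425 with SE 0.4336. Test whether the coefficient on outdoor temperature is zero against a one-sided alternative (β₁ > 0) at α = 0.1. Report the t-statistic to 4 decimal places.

t = 2.6349

H₀: β₁ = 0 vs H₁: β₁ > 0.
t = (b₁ − β₁⁰)/SE = 1.1425 / 0.4336 = 2.6349.
df = n − k − 1 = 41 − 3 − 1 = 37.
One-sided p ≈ 0.0061, which is < 0.1, so reject H₀.
There is evidence that the true slope on outdoor temperature is positive, holding the other predictors fixed.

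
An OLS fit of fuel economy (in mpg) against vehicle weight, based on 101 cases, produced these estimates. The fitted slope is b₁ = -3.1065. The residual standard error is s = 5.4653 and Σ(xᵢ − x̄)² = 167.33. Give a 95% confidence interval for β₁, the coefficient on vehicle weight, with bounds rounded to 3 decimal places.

SE(b₁) = s/√Sₓₓ = 5.4653/√167.33 = 0.4225.
df = n − 2 = 99.
t* = t_{0.025, 99} = 1.984217.
Margin = t* × SE = 1.984217 × 0.4225 = 0.83833.
CI: -3.1065 ± 0.83833 → (-3.945, -2.268).
With 95% confidence, each one-unit increase in vehicle weight is associated with a change of between -3.945 and -2.268 mpg in fuel economy.

(-3.945, -2.268)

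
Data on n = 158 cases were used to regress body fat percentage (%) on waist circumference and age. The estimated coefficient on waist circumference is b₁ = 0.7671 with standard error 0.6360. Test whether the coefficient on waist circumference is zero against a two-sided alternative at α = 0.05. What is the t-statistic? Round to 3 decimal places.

t = 1.206

H₀: β₁ = 0 vs H₁: β₁ ≠ 0.
t = (b₁ − β₁⁰)/SE = 0.7671 / 0.6360 = 1.206.
df = n − k − 1 = 158 − 2 − 1 = 155.
Two-sided p ≈ 0.2296, which is ≥ 0.05, so fail to reject H₀.
The data do not give significant evidence of an association between waist circumference and body fat percentage, after adjusting for the other predictors.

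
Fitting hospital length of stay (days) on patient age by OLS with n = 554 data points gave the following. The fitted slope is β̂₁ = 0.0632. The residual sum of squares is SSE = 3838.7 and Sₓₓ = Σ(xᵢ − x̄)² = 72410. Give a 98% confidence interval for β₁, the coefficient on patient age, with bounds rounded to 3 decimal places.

MSE = SSE/(n − 2) = 3838.7/552 = 6.95417.
SE(β̂₁) = √(MSE/Sₓₓ) = √(6.95417/72410) = 0.00979994.
df = n − 2 = 552.
t* = t_{0.01, 552} = 2.333122.
Margin = t* × SE = 2.333122 × 0.00979994 = 0.02286.
CI: 0.0632 ± 0.02286 → (0.040, 0.086).
With 98% confidence, each one-unit increase in patient age is associated with a change of between 0.040 and 0.086 days in hospital length of stay.

(0.040, 0.086)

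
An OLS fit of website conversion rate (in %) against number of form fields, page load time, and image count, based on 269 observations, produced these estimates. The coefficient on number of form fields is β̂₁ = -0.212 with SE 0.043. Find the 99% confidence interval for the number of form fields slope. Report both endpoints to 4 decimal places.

df = n − k − 1 = 269 − 3 − 1 = 265.
t* = t_{0.005, 265} = 2.594509.
Margin = t* × SE = 2.594509 × 0.043 = 0.111564.
CI: -0.212 ± 0.111564 → (-0.3236, -0.1004).
With 99% confidence, each one-unit increase in number of form fields is associated with a change of between -0.3236 and -0.1004 % in website conversion rate, holding the other predictors fixed.

(-0.3236, -0.1004)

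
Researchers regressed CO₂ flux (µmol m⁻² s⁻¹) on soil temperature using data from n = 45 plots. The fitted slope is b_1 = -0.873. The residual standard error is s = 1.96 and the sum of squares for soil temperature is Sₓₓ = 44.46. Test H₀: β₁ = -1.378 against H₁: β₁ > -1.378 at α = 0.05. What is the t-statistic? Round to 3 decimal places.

t = 1.718

SE(b_1) = s/√Sₓₓ = 1.96/√44.46 = 0.293949.
t = (-0.873 − (-1.378)) / 0.293949 = 1.718.
df = n − 2 = 43.
One-sided p ≈ 0.0465, which is < 0.05, so reject H₀.
There is evidence that the true slope on soil temperature exceeds -1.378 µmol m⁻² s⁻¹ per unit.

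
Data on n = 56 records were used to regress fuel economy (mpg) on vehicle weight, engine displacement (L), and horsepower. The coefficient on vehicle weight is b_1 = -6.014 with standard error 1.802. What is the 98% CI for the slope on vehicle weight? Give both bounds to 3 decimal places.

df = n − k − 1 = 56 − 3 − 1 = 52.
t* = t_{0.01, 52} = 2.400225.
Margin = t* × SE = 2.400225 × 1.802 = 4.32520.
CI: -6.014 ± 4.32520 → (-10.339, -1.689).
With 98% confidence, each one-unit increase in vehicle weight is associated with a change of between -10.339 and -1.689 mpg in fuel economy, holding the other predictors fixed.

(-10.339, -1.689)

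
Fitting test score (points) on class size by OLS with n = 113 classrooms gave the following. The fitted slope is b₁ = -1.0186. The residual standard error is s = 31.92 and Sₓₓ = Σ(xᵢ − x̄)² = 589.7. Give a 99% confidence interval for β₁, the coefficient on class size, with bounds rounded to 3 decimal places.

(-4.464, 2.426)

SE(b₁) = s/√Sₓₓ = 31.92/√589.7 = 1.31446.
df = n − 2 = 111.
t* = t_{0.005, 111} = 2.620849.
Margin = t* × SE = 2.620849 × 1.31446 = 3.44500.
CI: -1.0186 ± 3.44500 → (-4.464, 2.426).
With 99% confidence, each one-unit increase in class size is associated with a change of between -4.464 and 2.426 points in test score.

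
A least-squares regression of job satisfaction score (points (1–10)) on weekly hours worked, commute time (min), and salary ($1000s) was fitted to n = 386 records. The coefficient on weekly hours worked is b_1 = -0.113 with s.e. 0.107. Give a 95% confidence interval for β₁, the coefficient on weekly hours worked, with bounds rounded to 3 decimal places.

df = n − k − 1 = 386 − 3 − 1 = 382.
t* = t_{0.025, 382} = 1.966194.
Margin = t* × SE = 1.966194 × 0.107 = 0.21038.
CI: -0.113 ± 0.21038 → (-0.323, 0.097).
With 95% confidence, each one-unit increase in weekly hours worked is associated with a change of between -0.323 and 0.097 points (1–10) in job satisfaction score, holding the other predictors fixed.

(-0.323, 0.097)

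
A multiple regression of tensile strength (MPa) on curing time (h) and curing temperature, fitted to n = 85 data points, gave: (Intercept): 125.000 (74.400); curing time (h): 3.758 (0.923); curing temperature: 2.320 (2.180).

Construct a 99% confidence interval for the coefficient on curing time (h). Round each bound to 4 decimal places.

(1.3239, 6.1921)

Read off: b = 3.758, SE = 0.923 for curing time (h).
df = n − k − 1 = 85 − 2 − 1 = 82.
t* = t_{0.005, 82} = 2.637123.
Margin = t* × SE = 2.637123 × 0.923 = 2.434065.
CI: 3.758 ± 2.434065 → (1.3239, 6.1921).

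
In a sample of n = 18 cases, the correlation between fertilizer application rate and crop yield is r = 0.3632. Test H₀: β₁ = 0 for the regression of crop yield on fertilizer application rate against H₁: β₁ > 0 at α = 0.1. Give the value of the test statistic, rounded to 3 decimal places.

t = r·√(n − 2)/√(1 − r²) = 0.3632·√16/√0.868086 = 1.559.
df = n − 2 = 16.
One-sided p ≈ 0.0692, which is < 0.1, so reject H₀.
There is evidence of a linear association between fertilizer application rate and crop yield.

t = 1.559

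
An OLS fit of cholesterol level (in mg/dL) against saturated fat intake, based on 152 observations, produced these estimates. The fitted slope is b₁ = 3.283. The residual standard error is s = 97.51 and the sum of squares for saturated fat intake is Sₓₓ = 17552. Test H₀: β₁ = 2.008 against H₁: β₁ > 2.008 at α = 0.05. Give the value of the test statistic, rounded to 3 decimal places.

t = 1.732

SE(b₁) = s/√Sₓₓ = 97.51/√17552 = 0.736014.
t = (3.283 − 2.008) / 0.736014 = 1.732.
df = n − 2 = 150.
One-sided p ≈ 0.0426, which is < 0.05, so reject H₀.
There is evidence that the true slope on saturated fat intake exceeds 2.008 mg/dL per unit.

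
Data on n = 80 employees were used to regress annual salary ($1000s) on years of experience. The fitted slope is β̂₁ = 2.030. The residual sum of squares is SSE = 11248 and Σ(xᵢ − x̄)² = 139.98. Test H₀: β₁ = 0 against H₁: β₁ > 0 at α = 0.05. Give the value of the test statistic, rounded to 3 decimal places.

t = 2.000

MSE = SSE/(n − 2) = 11248/78 = 144.205.
SE(β̂₁) = √(MSE/Sₓₓ) = √(144.205/139.98) = 1.01498.
t = 2.030 / 1.01498 = 2.000.
df = n − 2 = 78.
One-sided p ≈ 0.0245, which is < 0.05, so reject H₀.
There is evidence that the true slope on years of experience is positive.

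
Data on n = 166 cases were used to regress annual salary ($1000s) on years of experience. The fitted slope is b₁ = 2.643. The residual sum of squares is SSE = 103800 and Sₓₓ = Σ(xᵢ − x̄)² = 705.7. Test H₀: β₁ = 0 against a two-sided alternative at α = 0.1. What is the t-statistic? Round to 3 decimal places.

MSE = SSE/(n − 2) = 103800/164 = 632.927.
SE(b₁) = √(MSE/Sₓₓ) = √(632.927/705.7) = 0.947036.
t = 2.643 / 0.947036 = 2.791.
df = n − 2 = 164.
Two-sided p ≈ 0.0059, which is < 0.1, so reject H₀.
There is evidence that years of experience is associated with annual salary.

t = 2.791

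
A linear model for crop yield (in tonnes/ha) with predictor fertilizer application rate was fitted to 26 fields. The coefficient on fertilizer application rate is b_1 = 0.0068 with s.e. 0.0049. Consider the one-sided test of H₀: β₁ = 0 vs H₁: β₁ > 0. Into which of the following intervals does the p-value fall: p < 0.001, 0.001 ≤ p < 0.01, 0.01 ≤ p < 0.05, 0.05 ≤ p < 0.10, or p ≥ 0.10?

t = 0.0068 / 0.0049 = 1.388.
df = n − 2 = 26 − 2 = 24.
One-sided p = P(T_{24} > t) ≈ 0.0890.
So 0.05 ≤ p < 0.10.

0.05 ≤ p < 0.10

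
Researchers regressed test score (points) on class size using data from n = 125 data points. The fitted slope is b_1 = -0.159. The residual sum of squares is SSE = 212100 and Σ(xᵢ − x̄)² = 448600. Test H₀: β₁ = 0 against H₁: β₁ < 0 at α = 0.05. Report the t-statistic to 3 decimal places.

MSE = SSE/(n − 2) = 212100/123 = 1724.39.
SE(b_1) = √(MSE/Sₓₓ) = √(1724.39/448600) = 0.0619995.
t = -0.159 / 0.0619995 = -2.565.
df = n − 2 = 123.
One-sided p ≈ 0.0058, which is < 0.05, so reject H₀.
There is evidence that the true slope on class size is negative.

t = -2.565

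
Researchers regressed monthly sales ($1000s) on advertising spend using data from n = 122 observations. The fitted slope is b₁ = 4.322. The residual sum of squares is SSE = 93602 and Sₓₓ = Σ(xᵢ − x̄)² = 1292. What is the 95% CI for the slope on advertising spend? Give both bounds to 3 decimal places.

(2.784, 5.860)

MSE = SSE/(n − 2) = 93602/120 = 780.017.
SE(b₁) = √(MSE/Sₓₓ) = √(780.017/1292) = 0.776999.
df = n − 2 = 120.
t* = t_{0.025, 120} = 1.97993.
Margin = t* × SE = 1.97993 × 0.776999 = 1.53840.
CI: 4.322 ± 1.53840 → (2.784, 5.860).
With 95% confidence, each one-unit increase in advertising spend is associated with a change of between 2.784 and 5.860 $1000s in monthly sales.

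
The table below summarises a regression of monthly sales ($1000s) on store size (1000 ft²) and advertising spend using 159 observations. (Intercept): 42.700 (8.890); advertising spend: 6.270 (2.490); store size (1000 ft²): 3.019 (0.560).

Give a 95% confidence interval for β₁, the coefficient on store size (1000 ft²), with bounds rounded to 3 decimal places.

Read off: b = 3.019, SE = 0.560 for store size (1000 ft²).
df = n − k − 1 = 159 − 2 − 1 = 156.
t* = t_{0.025, 156} = 1.975288.
Margin = t* × SE = 1.975288 × 0.560 = 1.10616.
CI: 3.019 ± 1.10616 → (1.913, 4.125).

(1.913, 4.125)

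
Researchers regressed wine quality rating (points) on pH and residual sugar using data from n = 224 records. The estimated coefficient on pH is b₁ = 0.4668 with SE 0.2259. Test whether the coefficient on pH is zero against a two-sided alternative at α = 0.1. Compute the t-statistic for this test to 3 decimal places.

t = 2.066

H₀: β₁ = 0 vs H₁: β₁ ≠ 0.
t = (b₁ − β₁⁰)/SE = 0.4668 / 0.2259 = 2.066.
df = n − k − 1 = 224 − 2 − 1 = 221.
Two-sided p ≈ 0.0400, which is < 0.1, so reject H₀.
There is evidence that pH is associated with wine quality rating, holding the other predictors fixed.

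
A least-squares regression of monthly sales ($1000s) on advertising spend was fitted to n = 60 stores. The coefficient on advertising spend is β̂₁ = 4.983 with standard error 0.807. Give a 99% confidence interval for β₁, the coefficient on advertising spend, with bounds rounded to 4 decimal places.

df = n − 2 = 60 − 2 = 58.
t* = t_{0.005, 58} = 2.663287.
Margin = t* × SE = 2.663287 × 0.807 = 2.149273.
CI: 4.983 ± 2.149273 → (2.8337, 7.1323).
With 99% confidence, each one-unit increase in advertising spend is associated with a change of between 2.8337 and 7.1323 $1000s in monthly sales.

(2.8337, 7.1323)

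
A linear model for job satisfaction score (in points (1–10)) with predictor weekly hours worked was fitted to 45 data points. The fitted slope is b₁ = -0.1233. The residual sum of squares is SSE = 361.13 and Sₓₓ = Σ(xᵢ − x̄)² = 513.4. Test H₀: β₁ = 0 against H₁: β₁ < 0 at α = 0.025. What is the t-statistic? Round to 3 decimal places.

t = -0.964

MSE = SSE/(n − 2) = 361.13/43 = 8.39837.
SE(b₁) = √(MSE/Sₓₓ) = √(8.39837/513.4) = 0.1279.
t = -0.1233 / 0.1279 = -0.964.
df = n − 2 = 43.
One-sided p ≈ 0.1702, which is ≥ 0.025, so fail to reject H₀.
The data do not give significant evidence that the true slope on weekly hours worked is negative.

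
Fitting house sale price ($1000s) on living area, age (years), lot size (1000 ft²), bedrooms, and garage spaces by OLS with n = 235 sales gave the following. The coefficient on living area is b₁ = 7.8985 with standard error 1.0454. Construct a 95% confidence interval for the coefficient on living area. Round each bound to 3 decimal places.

(5.839, 9.958)

df = n − k − 1 = 235 − 5 − 1 = 229.
t* = t_{0.025, 229} = 1.970377.
Margin = t* × SE = 1.970377 × 1.0454 = 2.05983.
CI: 7.8985 ± 2.05983 → (5.839, 9.958).
With 95% confidence, each one-unit increase in living area is associated with a change of between 5.839 and 9.958 $1000s in house sale price, holding the other predictors fixed.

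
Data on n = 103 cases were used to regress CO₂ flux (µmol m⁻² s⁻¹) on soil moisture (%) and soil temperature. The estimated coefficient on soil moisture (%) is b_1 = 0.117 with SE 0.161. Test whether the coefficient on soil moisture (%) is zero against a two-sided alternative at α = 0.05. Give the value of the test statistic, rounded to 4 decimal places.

t = 0.7267

H₀: β₁ = 0 vs H₁: β₁ ≠ 0.
t = (b_1 − β₁⁰)/SE = 0.117 / 0.161 = 0.7267.
df = n − k − 1 = 103 − 2 − 1 = 100.
Two-sided p ≈ 0.4691, which is ≥ 0.05, so fail to reject H₀.
The data do not give significant evidence of an association between soil moisture (%) and CO₂ flux, after adjusting for the other predictors.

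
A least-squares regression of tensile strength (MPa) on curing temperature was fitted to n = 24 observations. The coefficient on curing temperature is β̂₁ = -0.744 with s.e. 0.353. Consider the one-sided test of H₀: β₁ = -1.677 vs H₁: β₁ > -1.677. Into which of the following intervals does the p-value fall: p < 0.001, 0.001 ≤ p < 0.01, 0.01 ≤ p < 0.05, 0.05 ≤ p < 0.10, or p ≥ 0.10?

t = (-0.744 − (-1.677)) / 0.353 = 2.643.
df = n − 2 = 24 − 2 = 22.
One-sided p = P(T_{22} > t) ≈ 0.0074.
So 0.001 ≤ p < 0.01.

0.001 ≤ p < 0.01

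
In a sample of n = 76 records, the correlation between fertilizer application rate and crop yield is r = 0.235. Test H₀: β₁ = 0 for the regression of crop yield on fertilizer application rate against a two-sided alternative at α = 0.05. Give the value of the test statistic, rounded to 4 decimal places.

t = r·√(n − 2)/√(1 − r²) = 0.235·√74/√0.944775 = 2.0798.
df = n − 2 = 74.
Two-sided p ≈ 0.0410, which is < 0.05, so reject H₀.
There is evidence of a linear association between fertilizer application rate and crop yield.

t = 2.0798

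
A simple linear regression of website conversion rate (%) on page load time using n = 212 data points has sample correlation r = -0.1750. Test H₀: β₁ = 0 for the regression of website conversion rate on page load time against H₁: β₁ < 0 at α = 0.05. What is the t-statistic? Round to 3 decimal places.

t = r·√(n − 2)/√(1 − r²) = -0.1750·√210/√0.969375 = -2.576.
df = n − 2 = 210.
One-sided p ≈ 0.0053, which is < 0.05, so reject H₀.
There is evidence of a linear association between page load time and website conversion rate.

t = -2.576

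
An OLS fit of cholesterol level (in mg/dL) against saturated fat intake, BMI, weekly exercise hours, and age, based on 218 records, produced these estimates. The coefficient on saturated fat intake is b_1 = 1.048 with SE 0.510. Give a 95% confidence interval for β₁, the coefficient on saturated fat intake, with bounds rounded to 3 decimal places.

df = n − k − 1 = 218 − 4 − 1 = 213.
t* = t_{0.025, 213} = 1.971164.
Margin = t* × SE = 1.971164 × 0.510 = 1.00529.
CI: 1.048 ± 1.00529 → (0.043, 2.053).
With 95% confidence, each one-unit increase in saturated fat intake is associated with a change of between 0.043 and 2.053 mg/dL in cholesterol level, holding the other predictors fixed.

(0.043, 2.053)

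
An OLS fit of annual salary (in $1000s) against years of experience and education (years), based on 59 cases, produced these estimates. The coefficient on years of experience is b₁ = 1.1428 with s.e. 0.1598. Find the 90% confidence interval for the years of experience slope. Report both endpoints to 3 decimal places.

(0.876, 1.410)

df = n − k − 1 = 59 − 2 − 1 = 56.
t* = t_{0.05, 56} = 1.672522.
Margin = t* × SE = 1.672522 × 0.1598 = 0.26727.
CI: 1.1428 ± 0.26727 → (0.876, 1.410).
With 90% confidence, each one-unit increase in years of experience is associated with a change of between 0.876 and 1.410 $1000s in annual salary, holding the other predictors fixed.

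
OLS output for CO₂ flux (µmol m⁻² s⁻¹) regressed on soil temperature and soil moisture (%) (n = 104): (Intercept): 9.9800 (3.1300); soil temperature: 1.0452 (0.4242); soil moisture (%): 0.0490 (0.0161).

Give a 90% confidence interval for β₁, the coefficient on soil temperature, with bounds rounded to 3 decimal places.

(0.341, 1.749)

Read off: b = 1.0452, SE = 0.4242 for soil temperature.
df = n − k − 1 = 104 − 2 − 1 = 101.
t* = t_{0.05, 101} = 1.660081.
Margin = t* × SE = 1.660081 × 0.4242 = 0.70421.
CI: 1.0452 ± 0.70421 → (0.341, 1.749).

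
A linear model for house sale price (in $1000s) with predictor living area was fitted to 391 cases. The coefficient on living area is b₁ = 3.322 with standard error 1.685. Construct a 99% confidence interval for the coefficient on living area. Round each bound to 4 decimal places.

df = n − 2 = 391 − 2 = 389.
t* = t_{0.005, 389} = 2.588527.
Margin = t* × SE = 2.588527 × 1.685 = 4.361668.
CI: 3.322 ± 4.361668 → (-1.0397, 7.6837).
With 99% confidence, each one-unit increase in living area is associated with a change of between -1.0397 and 7.6837 $1000s in house sale price.

(-1.0397, 7.6837)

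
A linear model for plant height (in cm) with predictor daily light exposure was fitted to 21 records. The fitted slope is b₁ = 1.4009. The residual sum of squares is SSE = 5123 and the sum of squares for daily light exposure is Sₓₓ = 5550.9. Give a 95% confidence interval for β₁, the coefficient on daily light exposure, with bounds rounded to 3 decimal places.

(0.940, 1.862)

MSE = SSE/(n − 2) = 5123/19 = 269.632.
SE(b₁) = √(MSE/Sₓₓ) = √(269.632/5550.9) = 0.220396.
df = n − 2 = 19.
t* = t_{0.025, 19} = 2.093024.
Margin = t* × SE = 2.093024 × 0.220396 = 0.46129.
CI: 1.4009 ± 0.46129 → (0.940, 1.862).
With 95% confidence, each one-unit increase in daily light exposure is associated with a change of between 0.940 and 1.862 cm in plant height.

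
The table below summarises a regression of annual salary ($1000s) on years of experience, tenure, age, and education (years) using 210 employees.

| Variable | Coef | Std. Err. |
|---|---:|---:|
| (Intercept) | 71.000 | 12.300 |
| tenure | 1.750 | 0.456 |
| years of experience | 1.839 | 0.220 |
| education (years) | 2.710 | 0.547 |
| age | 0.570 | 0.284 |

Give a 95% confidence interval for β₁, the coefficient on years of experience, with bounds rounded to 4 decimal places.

Read off: b = 1.839, SE = 0.220 for years of experience.
df = n − k − 1 = 210 − 4 − 1 = 205.
t* = t_{0.025, 205} = 1.971603.
Margin = t* × SE = 1.971603 × 0.220 = 0.433753.
CI: 1.839 ± 0.433753 → (1.4052, 2.2728).

(1.4052, 2.2728)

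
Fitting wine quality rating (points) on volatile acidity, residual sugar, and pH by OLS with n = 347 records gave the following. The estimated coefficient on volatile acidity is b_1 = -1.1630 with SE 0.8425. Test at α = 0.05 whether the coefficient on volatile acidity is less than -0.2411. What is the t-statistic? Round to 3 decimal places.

H₀: β₁ = -0.2411 vs H₁: β₁ < -0.2411.
t = (b_1 − β₁⁰)/SE = (-1.1630 − (-0.2411)) / 0.8425 = -1.094.
df = n − k − 1 = 347 − 3 − 1 = 343.
One-sided p ≈ 0.1373, which is ≥ 0.05, so fail to reject H₀.
The data do not give significant evidence that the true slope on volatile acidity is below -0.2411 points per unit, holding the other predictors fixed.

t = -1.094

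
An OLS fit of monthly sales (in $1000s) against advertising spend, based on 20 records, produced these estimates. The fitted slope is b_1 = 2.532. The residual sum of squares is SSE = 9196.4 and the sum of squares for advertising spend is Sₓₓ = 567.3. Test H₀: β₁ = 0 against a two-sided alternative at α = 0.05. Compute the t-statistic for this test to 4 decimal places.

MSE = SSE/(n − 2) = 9196.4/18 = 510.911.
SE(b_1) = √(MSE/Sₓₓ) = √(510.911/567.3) = 0.949.
t = 2.532 / 0.949 = 2.6681.
df = n − 2 = 18.
Two-sided p ≈ 0.0157, which is < 0.05, so reject H₀.
There is evidence that advertising spend is associated with monthly sales.

t = 2.6681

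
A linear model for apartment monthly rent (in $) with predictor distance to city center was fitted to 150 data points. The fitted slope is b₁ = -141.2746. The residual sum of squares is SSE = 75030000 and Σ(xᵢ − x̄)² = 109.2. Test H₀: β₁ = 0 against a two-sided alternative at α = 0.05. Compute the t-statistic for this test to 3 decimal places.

t = -2.073

MSE = SSE/(n − 2) = 75030000/148 = 506959.
SE(b₁) = √(MSE/Sₓₓ) = √(506959/109.2) = 68.1358.
t = -141.2746 / 68.1358 = -2.073.
df = n − 2 = 148.
Two-sided p ≈ 0.0399, which is < 0.05, so reject H₀.
There is evidence that distance to city center is associated with apartment monthly rent.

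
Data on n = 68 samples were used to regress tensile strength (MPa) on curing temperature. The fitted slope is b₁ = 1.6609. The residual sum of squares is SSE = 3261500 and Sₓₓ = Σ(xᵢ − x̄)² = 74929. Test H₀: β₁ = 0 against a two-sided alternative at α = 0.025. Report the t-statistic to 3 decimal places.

MSE = SSE/(n − 2) = 3261500/66 = 49416.7.
SE(b₁) = √(MSE/Sₓₓ) = √(49416.7/74929) = 0.812104.
t = 1.6609 / 0.812104 = 2.045.
df = n − 2 = 66.
Two-sided p ≈ 0.0448, which is ≥ 0.025, so fail to reject H₀.
The data do not give significant evidence of an association between curing temperature and tensile strength.

t = 2.045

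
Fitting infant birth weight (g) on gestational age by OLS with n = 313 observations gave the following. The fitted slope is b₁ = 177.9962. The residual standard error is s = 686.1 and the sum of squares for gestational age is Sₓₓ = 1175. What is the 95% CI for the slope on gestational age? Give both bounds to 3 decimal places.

(138.613, 217.379)

SE(b₁) = s/√Sₓₓ = 686.1/√1175 = 20.0156.
df = n − 2 = 311.
t* = t_{0.025, 311} = 1.967621.
Margin = t* × SE = 1.967621 × 20.0156 = 39.38311.
CI: 177.9962 ± 39.38311 → (138.613, 217.379).
With 95% confidence, each one-unit increase in gestational age is associated with a change of between 138.613 and 217.379 g in infant birth weight.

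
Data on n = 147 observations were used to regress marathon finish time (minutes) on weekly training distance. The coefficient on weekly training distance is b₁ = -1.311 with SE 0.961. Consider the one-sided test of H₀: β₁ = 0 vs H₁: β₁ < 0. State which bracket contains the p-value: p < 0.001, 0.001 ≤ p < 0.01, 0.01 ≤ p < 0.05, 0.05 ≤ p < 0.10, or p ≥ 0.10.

0.05 ≤ p < 0.10

t = -1.311 / 0.961 = -1.364.
df = n − 2 = 147 − 2 = 145.
One-sided p = P(T_{145} < t) ≈ 0.0873.
So 0.05 ≤ p < 0.10.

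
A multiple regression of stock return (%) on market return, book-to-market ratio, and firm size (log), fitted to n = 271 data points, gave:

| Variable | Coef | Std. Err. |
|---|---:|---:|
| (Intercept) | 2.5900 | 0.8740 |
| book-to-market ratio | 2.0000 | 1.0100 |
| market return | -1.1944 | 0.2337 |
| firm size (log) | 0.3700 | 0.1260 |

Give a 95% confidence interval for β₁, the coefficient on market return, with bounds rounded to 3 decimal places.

(-1.655, -0.734)

Read off: b = -1.1944, SE = 0.2337 for market return.
df = n − k − 1 = 271 − 3 − 1 = 267.
t* = t_{0.025, 267} = 1.968889.
Margin = t* × SE = 1.968889 × 0.2337 = 0.46013.
CI: -1.1944 ± 0.46013 → (-1.655, -0.734).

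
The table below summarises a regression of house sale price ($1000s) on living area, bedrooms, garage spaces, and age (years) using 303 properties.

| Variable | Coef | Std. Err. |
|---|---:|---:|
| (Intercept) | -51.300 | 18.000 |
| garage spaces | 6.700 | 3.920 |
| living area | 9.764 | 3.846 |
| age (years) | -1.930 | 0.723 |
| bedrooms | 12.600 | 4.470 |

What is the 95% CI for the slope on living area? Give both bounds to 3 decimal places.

(2.195, 17.333)

Read off: b = 9.764, SE = 3.846 for living area.
df = n − k − 1 = 303 − 4 − 1 = 298.
t* = t_{0.025, 298} = 1.967957.
Margin = t* × SE = 1.967957 × 3.846 = 7.56876.
CI: 9.764 ± 7.56876 → (2.195, 17.333).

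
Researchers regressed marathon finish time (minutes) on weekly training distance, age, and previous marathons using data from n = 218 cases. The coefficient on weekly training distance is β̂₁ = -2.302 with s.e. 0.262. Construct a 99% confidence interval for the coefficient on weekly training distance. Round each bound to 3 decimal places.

df = n − k − 1 = 218 − 3 − 1 = 214.
t* = t_{0.005, 214} = 2.598998.
Margin = t* × SE = 2.598998 × 0.262 = 0.68094.
CI: -2.302 ± 0.68094 → (-2.983, -1.621).
With 99% confidence, each one-unit increase in weekly training distance is associated with a change of between -2.983 and -1.621 minutes in marathon finish time, holding the other predictors fixed.

(-2.983, -1.621)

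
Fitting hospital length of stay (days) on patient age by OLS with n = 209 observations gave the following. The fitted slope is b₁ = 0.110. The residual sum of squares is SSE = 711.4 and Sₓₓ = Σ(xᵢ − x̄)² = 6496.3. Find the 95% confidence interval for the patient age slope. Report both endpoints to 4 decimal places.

MSE = SSE/(n − 2) = 711.4/207 = 3.43671.
SE(b₁) = √(MSE/Sₓₓ) = √(3.43671/6496.3) = 0.0230006.
df = n − 2 = 207.
t* = t_{0.025, 207} = 1.97149.
Margin = t* × SE = 1.97149 × 0.0230006 = 0.045345.
CI: 0.110 ± 0.045345 → (0.0647, 0.1553).
With 95% confidence, each one-unit increase in patient age is associated with a change of between 0.0647 and 0.1553 days in hospital length of stay.

(0.0647, 0.1553)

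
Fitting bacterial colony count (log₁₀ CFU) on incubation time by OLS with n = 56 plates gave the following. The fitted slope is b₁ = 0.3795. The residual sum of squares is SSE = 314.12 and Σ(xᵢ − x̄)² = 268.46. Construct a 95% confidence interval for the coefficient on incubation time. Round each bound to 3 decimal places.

MSE = SSE/(n − 2) = 314.12/54 = 5.81704.
SE(b₁) = √(MSE/Sₓₓ) = √(5.81704/268.46) = 0.147201.
df = n − 2 = 54.
t* = t_{0.025, 54} = 2.004879.
Margin = t* × SE = 2.004879 × 0.147201 = 0.29512.
CI: 0.3795 ± 0.29512 → (0.084, 0.675).
With 95% confidence, each one-unit increase in incubation time is associated with a change of between 0.084 and 0.675 log₁₀ CFU in bacterial colony count.

(0.084, 0.675)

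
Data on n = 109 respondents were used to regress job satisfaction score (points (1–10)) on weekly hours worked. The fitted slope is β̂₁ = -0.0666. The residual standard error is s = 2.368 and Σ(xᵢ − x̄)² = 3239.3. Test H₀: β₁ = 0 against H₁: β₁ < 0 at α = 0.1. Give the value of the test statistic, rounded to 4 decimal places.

SE(β̂₁) = s/√Sₓₓ = 2.368/√3239.3 = 0.041606.
t = -0.0666 / 0.041606 = -1.6007.
df = n − 2 = 107.
One-sided p ≈ 0.0562, which is < 0.1, so reject H₀.
There is evidence that the true slope on weekly hours worked is negative.

t = -1.6007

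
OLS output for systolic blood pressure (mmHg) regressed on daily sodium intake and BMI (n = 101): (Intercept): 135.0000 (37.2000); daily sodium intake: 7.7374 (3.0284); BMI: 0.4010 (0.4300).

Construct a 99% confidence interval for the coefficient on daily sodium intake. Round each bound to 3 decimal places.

Read off: b = 7.7374, SE = 3.0284 for daily sodium intake.
df = n − k − 1 = 101 − 2 − 1 = 98.
t* = t_{0.005, 98} = 2.626931.
Margin = t* × SE = 2.626931 × 3.0284 = 7.95540.
CI: 7.7374 ± 7.95540 → (-0.218, 15.693).

(-0.218, 15.693)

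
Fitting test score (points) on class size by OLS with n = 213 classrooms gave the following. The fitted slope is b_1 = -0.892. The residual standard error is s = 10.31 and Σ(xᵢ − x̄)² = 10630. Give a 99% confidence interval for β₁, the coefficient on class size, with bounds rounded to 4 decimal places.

SE(b_1) = s/√Sₓₓ = 10.31/√10630 = 0.0999982.
df = n − 2 = 211.
t* = t_{0.005, 211} = 2.59933.
Margin = t* × SE = 2.59933 × 0.0999982 = 0.259928.
CI: -0.892 ± 0.259928 → (-1.1519, -0.6321).
With 99% confidence, each one-unit increase in class size is associated with a change of between -1.1519 and -0.6321 points in test score.

(-1.1519, -0.6321)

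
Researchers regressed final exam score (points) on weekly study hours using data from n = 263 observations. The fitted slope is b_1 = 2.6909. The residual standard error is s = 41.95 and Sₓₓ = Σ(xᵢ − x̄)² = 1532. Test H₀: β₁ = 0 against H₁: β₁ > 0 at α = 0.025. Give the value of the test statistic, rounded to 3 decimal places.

t = 2.511

SE(b_1) = s/√Sₓₓ = 41.95/√1532 = 1.07177.
t = 2.6909 / 1.07177 = 2.511.
df = n − 2 = 261.
One-sided p ≈ 0.0063, which is < 0.025, so reject H₀.
There is evidence that the true slope on weekly study hours is positive.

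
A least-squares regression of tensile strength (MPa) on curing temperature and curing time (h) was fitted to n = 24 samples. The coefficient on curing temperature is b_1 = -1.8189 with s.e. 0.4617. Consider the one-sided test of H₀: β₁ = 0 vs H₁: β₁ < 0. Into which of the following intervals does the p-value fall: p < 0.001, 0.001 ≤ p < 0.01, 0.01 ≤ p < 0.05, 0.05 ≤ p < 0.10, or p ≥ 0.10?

t = -1.8189 / 0.4617 = -3.940.
df = n − k − 1 = 24 − 2 − 1 = 21.
One-sided p = P(T_{21} < t) ≈ 0.0004.
So p < 0.001.

p < 0.001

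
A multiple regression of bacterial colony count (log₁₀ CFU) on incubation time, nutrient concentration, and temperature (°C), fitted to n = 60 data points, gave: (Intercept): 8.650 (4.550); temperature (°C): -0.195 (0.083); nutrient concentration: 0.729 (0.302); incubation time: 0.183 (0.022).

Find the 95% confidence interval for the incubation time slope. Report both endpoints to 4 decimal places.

(0.1389, 0.2271)

Read off: b = 0.183, SE = 0.022 for incubation time.
df = n − k − 1 = 60 − 3 − 1 = 56.
t* = t_{0.025, 56} = 2.003241.
Margin = t* × SE = 2.003241 × 0.022 = 0.044071.
CI: 0.183 ± 0.044071 → (0.1389, 0.2271).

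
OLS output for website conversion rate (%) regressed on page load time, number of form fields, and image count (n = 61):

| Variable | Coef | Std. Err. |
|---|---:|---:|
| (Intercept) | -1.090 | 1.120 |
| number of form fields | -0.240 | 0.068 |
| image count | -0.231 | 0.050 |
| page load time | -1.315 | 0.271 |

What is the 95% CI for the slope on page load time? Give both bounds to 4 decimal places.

(-1.8577, -0.7723)

Read off: b = -1.315, SE = 0.271 for page load time.
df = n − k − 1 = 61 − 3 − 1 = 57.
t* = t_{0.025, 57} = 2.002465.
Margin = t* × SE = 2.002465 × 0.271 = 0.542668.
CI: -1.315 ± 0.542668 → (-1.8577, -0.7723).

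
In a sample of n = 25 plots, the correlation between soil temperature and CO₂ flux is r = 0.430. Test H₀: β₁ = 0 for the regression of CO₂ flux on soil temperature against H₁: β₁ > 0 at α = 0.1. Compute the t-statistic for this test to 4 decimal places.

t = 2.2842

t = r·√(n − 2)/√(1 − r²) = 0.430·√23/√0.8151 = 2.2842.
df = n − 2 = 23.
One-sided p ≈ 0.0160, which is < 0.1, so reject H₀.
There is evidence of a linear association between soil temperature and CO₂ flux.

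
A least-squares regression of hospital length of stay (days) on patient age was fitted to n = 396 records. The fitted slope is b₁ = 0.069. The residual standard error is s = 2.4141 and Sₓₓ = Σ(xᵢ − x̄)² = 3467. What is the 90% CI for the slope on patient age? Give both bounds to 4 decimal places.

SE(b₁) = s/√Sₓₓ = 2.4141/√3467 = 0.0409995.
df = n − 2 = 394.
t* = t_{0.05, 394} = 1.64873.
Margin = t* × SE = 1.64873 × 0.0409995 = 0.067597.
CI: 0.069 ± 0.067597 → (0.0014, 0.1366).
With 90% confidence, each one-unit increase in patient age is associated with a change of between 0.0014 and 0.1366 days in hospital length of stay.

(0.0014, 0.1366)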